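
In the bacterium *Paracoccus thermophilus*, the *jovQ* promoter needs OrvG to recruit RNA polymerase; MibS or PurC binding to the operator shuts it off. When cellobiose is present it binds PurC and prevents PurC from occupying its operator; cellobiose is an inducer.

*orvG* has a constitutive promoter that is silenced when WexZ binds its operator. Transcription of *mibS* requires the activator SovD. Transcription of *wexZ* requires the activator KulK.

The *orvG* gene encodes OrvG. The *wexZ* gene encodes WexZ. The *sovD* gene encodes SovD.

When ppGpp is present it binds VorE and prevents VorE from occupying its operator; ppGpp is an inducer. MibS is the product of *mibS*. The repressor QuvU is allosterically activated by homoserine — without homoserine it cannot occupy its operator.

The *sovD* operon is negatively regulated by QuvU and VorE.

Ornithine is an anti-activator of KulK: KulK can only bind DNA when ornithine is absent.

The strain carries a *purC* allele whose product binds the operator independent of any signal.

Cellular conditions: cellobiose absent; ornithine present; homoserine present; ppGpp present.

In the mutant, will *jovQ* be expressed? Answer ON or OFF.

OFF

Homoserine is present, so QuvU is active.
ppGpp is present, so VorE is inactive.
With repressor QuvU bound, *sovD* is not transcribed.
So SovD is not produced.
Required activator SovD is absent, so *mibS* is not transcribed.
So MibS is not produced.
PurC is constitutively active in this strain.
Ornithine is present, so KulK is inactive.
Required activator KulK is absent, so *wexZ* is not transcribed.
So WexZ is not produced.
With no repressor bound, *orvG* is transcribed.
So OrvG is produced and active.
With repressor PurC bound, *jovQ* is not transcribed.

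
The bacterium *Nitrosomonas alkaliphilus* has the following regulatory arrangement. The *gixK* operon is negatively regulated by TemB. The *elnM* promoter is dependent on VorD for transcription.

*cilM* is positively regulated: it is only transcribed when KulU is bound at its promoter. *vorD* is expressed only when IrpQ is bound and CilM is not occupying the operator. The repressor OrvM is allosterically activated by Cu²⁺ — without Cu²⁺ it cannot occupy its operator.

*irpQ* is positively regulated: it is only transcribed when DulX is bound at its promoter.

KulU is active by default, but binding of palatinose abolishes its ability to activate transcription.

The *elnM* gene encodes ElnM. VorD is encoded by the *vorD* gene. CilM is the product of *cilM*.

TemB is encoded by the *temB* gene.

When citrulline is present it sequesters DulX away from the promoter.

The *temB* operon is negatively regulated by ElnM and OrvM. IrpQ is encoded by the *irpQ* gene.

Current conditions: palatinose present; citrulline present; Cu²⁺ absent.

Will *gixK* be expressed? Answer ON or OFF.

Citrulline is present, so DulX is inactive.
Required activator DulX is absent, so *irpQ* is not transcribed.
So IrpQ is not produced.
Palatinose is present, so KulU is inactive.
Required activator KulU is absent, so *cilM* is not transcribed.
So CilM is not produced.
Required activator IrpQ is absent, so *vorD* is not transcribed.
So VorD is not produced.
Required activator VorD is absent, so *elnM* is not transcribed.
So ElnM is not produced.
Cu²⁺ is absent, so OrvM is inactive.
With no repressor bound, *temB* is transcribed.
So TemB is produced and active.
With repressor TemB bound, *gixK* is not transcribed.

OFF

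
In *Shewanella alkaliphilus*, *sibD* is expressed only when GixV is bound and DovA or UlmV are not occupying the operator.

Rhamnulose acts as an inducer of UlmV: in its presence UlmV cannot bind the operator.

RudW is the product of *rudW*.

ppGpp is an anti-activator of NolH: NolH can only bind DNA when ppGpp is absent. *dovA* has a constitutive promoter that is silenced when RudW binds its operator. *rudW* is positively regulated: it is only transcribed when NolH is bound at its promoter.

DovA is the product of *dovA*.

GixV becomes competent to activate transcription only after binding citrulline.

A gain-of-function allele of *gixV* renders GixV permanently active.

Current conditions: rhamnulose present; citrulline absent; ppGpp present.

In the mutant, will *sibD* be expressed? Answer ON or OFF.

ppGpp is present, so NolH is inactive.
Required activator NolH is absent, so *rudW* is not transcribed.
So RudW is not produced.
With no repressor bound, *dovA* is transcribed.
So DovA is produced and active.
Rhamnulose is present, so UlmV is inactive.
GixV is constitutively active in this strain.
With repressor DovA bound, *sibD* is not transcribed.

OFF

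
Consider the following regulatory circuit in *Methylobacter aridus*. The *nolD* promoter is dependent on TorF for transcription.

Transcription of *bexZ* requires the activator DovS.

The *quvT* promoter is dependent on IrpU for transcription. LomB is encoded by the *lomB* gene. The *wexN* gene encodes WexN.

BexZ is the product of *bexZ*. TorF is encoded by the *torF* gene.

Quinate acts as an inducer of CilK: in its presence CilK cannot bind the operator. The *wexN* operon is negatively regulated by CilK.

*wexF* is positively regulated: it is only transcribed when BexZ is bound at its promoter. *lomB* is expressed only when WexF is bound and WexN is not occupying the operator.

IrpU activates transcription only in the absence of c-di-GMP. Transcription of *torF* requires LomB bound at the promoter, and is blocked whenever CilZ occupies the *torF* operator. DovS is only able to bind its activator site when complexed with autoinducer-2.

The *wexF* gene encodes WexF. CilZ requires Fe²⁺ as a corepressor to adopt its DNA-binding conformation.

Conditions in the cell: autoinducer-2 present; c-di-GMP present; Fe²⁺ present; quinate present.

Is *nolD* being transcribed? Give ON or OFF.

OFF

Autoinducer-2 is present, so DovS is active.
No repressor is bound and DovS is active, so *bexZ* is transcribed.
So BexZ is produced and active.
No repressor is bound and BexZ is active, so *wexF* is transcribed.
So WexF is produced and active.
Quinate is present, so CilK is inactive.
With no repressor bound, *wexN* is transcribed.
So WexN is produced and active.
With repressor WexN bound, *lomB* is not transcribed.
So LomB is not produced.
Fe²⁺ is present, so CilZ is active.
With repressor CilZ bound, *torF* is not transcribed.
So TorF is not produced.
Required activator TorF is absent, so *nolD* is not transcribed.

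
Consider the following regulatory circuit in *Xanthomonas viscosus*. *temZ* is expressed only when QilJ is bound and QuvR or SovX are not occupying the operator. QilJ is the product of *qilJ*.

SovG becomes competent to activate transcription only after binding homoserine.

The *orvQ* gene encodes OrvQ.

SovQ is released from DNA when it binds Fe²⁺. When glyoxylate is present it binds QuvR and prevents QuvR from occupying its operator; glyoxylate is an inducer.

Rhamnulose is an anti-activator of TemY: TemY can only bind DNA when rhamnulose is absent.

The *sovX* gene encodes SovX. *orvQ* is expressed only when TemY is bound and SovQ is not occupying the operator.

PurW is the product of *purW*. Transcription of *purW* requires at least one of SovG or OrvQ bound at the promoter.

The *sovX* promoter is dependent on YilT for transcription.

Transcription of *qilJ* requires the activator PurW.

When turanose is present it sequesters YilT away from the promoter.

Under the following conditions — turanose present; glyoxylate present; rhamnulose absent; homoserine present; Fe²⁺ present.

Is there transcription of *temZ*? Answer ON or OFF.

ON

Glyoxylate is present, so QuvR is inactive.
Turanose is present, so YilT is inactive.
Required activator YilT is absent, so *sovX* is not transcribed.
So SovX is not produced.
Homoserine is present, so SovG is active.
Fe²⁺ is present, so SovQ is inactive.
Rhamnulose is absent, so TemY is active.
No repressor is bound and TemY is active, so *orvQ* is transcribed.
So OrvQ is produced and active.
Activator SovG is present, so *purW* is transcribed.
So PurW is produced and active.
No repressor is bound and PurW is active, so *qilJ* is transcribed.
So QilJ is produced and active.
No repressor is bound and QilJ is active, so *temZ* is transcribed.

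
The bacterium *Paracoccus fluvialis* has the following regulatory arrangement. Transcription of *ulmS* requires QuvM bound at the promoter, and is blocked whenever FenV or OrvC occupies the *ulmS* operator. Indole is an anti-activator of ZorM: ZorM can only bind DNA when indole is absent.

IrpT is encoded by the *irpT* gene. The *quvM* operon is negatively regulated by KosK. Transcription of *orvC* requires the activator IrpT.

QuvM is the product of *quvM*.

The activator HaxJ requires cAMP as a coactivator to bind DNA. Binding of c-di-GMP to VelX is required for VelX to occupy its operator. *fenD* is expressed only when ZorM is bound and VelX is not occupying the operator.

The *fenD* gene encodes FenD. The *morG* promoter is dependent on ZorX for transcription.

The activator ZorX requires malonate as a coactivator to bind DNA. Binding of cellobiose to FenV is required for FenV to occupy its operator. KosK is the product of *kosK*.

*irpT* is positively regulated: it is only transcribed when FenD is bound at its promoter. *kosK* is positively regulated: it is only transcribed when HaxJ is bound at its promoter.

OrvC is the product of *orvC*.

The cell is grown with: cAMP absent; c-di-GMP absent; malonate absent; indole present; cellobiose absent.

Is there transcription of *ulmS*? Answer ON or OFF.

cAMP is absent, so HaxJ is inactive.
Required activator HaxJ is absent, so *kosK* is not transcribed.
So KosK is not produced.
With no repressor bound, *quvM* is transcribed.
So QuvM is produced and active.
Cellobiose is absent, so FenV is inactive.
c-di-GMP is absent, so VelX is inactive.
Indole is present, so ZorM is inactive.
Required activator ZorM is absent, so *fenD* is not transcribed.
So FenD is not produced.
Required activator FenD is absent, so *irpT* is not transcribed.
So IrpT is not produced.
Required activator IrpT is absent, so *orvC* is not transcribed.
So OrvC is not produced.
No repressor is bound and QuvM is active, so *ulmS* is transcribed.

ON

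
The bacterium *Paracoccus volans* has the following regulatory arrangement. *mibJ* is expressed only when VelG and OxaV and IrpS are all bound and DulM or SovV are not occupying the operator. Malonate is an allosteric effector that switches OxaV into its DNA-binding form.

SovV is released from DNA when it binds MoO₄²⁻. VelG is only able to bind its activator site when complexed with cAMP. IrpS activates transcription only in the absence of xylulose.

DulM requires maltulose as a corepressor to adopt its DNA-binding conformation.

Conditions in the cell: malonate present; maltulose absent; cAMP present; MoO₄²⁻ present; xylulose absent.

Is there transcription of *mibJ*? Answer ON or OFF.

ON

Maltulose is absent, so DulM is inactive.
cAMP is present, so VelG is active.
MoO₄²⁻ is present, so SovV is inactive.
Malonate is present, so OxaV is active.
Xylulose is absent, so IrpS is active.
No repressor is bound and VelG and OxaV and IrpS are active, so *mibJ* is transcribed.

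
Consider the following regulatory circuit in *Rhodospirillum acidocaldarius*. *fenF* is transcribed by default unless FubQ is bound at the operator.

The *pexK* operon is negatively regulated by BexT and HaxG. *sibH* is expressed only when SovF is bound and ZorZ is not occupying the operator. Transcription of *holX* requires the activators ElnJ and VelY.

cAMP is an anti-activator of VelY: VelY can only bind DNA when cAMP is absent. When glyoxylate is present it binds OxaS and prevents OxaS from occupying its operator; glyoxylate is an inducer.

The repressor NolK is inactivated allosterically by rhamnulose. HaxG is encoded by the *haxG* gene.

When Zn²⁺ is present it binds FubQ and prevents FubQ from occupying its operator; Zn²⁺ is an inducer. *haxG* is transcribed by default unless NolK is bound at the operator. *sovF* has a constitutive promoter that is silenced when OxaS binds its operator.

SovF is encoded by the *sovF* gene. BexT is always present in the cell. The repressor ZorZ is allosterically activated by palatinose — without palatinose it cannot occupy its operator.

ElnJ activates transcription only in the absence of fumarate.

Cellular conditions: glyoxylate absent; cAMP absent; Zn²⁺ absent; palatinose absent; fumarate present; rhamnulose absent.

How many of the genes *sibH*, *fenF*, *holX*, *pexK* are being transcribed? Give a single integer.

0

Glyoxylate is absent, so OxaS is active.
With repressor OxaS bound, *sovF* is not transcribed.
So SovF is not produced.
Palatinose is absent, so ZorZ is inactive.
Required activator SovF is absent, so *sibH* is not transcribed.
→ *sibH* is OFF.
Zn²⁺ is absent, so FubQ is active.
With repressor FubQ bound, *fenF* is not transcribed.
→ *fenF* is OFF.
Fumarate is present, so ElnJ is inactive.
cAMP is absent, so VelY is active.
Required activator ElnJ is absent, so *holX* is not transcribed.
→ *holX* is OFF.
BexT is produced constitutively and is active.
Rhamnulose is absent, so NolK is active.
With repressor NolK bound, *haxG* is not transcribed.
So HaxG is not produced.
With repressor BexT bound, *pexK* is not transcribed.
→ *pexK* is OFF.
0 of the 4 genes are transcribed.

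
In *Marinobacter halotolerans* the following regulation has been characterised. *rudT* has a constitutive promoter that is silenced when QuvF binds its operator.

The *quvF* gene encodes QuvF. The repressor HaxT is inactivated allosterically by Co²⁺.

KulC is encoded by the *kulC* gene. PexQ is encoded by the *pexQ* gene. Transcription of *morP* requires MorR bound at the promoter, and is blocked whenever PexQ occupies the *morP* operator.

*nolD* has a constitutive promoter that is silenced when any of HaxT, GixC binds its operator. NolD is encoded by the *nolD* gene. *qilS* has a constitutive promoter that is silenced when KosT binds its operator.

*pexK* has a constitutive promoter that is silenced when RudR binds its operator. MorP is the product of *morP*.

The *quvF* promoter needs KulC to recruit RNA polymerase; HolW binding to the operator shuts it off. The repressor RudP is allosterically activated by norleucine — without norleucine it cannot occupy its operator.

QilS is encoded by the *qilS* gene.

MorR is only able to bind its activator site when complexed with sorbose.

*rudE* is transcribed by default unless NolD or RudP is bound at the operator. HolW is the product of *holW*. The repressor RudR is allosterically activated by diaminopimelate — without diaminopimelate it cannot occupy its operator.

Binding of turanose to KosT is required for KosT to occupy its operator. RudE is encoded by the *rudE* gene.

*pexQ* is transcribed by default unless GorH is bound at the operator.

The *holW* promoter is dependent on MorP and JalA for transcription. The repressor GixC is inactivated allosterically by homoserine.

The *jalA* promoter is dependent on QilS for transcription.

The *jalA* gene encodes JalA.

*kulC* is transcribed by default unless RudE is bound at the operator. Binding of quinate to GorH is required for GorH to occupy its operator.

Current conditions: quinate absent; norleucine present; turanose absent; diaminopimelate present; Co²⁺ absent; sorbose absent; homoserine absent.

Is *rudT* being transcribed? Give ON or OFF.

OFF

Quinate is absent, so GorH is inactive.
With no repressor bound, *pexQ* is transcribed.
So PexQ is produced and active.
Sorbose is absent, so MorR is inactive.
With repressor PexQ bound, *morP* is not transcribed.
So MorP is not produced.
Turanose is absent, so KosT is inactive.
With no repressor bound, *qilS* is transcribed.
So QilS is produced and active.
No repressor is bound and QilS is active, so *jalA* is transcribed.
So JalA is produced and active.
Required activator MorP is absent, so *holW* is not transcribed.
So HolW is not produced.
Co²⁺ is absent, so HaxT is active.
Homoserine is absent, so GixC is active.
With repressor HaxT bound, *nolD* is not transcribed.
So NolD is not produced.
Norleucine is present, so RudP is active.
With repressor RudP bound, *rudE* is not transcribed.
So RudE is not produced.
With no repressor bound, *kulC* is transcribed.
So KulC is produced and active.
No repressor is bound and KulC is active, so *quvF* is transcribed.
So QuvF is produced and active.
With repressor QuvF bound, *rudT* is not transcribed.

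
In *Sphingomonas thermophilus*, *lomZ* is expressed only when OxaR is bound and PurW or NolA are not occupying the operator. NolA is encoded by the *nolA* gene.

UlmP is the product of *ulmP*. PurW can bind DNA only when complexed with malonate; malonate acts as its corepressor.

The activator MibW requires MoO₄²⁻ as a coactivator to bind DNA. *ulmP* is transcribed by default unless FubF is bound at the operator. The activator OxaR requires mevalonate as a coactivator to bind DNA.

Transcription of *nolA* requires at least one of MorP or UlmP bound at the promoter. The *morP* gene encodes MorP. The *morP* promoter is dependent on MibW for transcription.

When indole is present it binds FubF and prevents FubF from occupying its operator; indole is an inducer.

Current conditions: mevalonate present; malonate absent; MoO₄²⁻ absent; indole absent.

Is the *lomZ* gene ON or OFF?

ON

Malonate is absent, so PurW is inactive.
MoO₄²⁻ is absent, so MibW is inactive.
Required activator MibW is absent, so *morP* is not transcribed.
So MorP is not produced.
Indole is absent, so FubF is active.
With repressor FubF bound, *ulmP* is not transcribed.
So UlmP is not produced.
No activator is available at the *nolA* promoter, so *nolA* is not transcribed.
So NolA is not produced.
Mevalonate is present, so OxaR is active.
No repressor is bound and OxaR is active, so *lomZ* is transcribed.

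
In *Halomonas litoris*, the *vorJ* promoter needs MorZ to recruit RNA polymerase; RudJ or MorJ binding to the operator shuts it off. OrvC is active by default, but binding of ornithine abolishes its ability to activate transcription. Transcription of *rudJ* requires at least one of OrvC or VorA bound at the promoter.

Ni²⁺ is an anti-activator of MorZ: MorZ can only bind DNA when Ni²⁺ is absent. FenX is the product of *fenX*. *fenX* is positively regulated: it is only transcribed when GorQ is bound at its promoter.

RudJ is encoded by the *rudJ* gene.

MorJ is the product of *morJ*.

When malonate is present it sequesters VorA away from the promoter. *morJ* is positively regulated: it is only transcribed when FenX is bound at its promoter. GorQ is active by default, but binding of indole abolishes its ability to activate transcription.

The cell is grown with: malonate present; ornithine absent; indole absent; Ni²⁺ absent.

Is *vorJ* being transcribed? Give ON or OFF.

OFF

Ni²⁺ is absent, so MorZ is active.
Ornithine is absent, so OrvC is active.
Malonate is present, so VorA is inactive.
Activator OrvC is present, so *rudJ* is transcribed.
So RudJ is produced and active.
Indole is absent, so GorQ is active.
No repressor is bound and GorQ is active, so *fenX* is transcribed.
So FenX is produced and active.
No repressor is bound and FenX is active, so *morJ* is transcribed.
So MorJ is produced and active.
With repressor RudJ bound, *vorJ* is not transcribed.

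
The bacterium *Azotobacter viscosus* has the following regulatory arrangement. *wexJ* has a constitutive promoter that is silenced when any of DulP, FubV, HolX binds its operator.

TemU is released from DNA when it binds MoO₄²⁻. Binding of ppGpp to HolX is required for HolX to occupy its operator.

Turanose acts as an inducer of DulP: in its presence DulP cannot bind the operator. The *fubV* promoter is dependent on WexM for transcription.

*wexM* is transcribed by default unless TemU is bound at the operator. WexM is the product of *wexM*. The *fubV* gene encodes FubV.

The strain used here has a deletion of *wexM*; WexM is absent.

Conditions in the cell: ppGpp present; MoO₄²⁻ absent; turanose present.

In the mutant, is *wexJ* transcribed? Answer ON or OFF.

OFF

Turanose is present, so DulP is inactive.
WexM is non-functional in this strain, so it has no effect.
Required activator WexM is absent, so *fubV* is not transcribed.
So FubV is not produced.
ppGpp is present, so HolX is active.
With repressor HolX bound, *wexJ* is not transcribed.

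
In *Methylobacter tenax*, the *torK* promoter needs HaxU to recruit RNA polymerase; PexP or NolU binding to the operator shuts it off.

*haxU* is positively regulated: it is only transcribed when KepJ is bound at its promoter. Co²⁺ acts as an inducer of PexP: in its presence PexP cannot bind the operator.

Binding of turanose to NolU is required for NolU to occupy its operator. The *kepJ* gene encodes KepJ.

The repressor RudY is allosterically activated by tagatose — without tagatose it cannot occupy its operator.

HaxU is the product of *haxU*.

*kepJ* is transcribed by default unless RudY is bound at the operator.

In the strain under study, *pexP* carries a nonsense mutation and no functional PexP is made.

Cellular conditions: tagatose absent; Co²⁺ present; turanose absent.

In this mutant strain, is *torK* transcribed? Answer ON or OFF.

PexP is non-functional in this strain, so it has no effect.
Turanose is absent, so NolU is inactive.
Tagatose is absent, so RudY is inactive.
With no repressor bound, *kepJ* is transcribed.
So KepJ is produced and active.
No repressor is bound and KepJ is active, so *haxU* is transcribed.
So HaxU is produced and active.
No repressor is bound and HaxU is active, so *torK* is transcribed.

ON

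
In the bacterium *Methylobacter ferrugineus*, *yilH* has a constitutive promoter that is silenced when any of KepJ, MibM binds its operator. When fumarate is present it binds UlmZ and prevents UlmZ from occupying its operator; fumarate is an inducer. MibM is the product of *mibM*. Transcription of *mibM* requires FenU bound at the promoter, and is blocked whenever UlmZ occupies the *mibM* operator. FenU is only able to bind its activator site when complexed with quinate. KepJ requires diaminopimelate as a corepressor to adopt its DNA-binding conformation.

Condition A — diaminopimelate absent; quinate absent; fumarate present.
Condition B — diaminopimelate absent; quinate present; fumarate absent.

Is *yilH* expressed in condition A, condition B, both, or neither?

both

Condition A:
Diaminopimelate is absent, so KepJ is inactive.
Quinate is absent, so FenU is inactive.
Fumarate is present, so UlmZ is inactive.
Required activator FenU is absent, so *mibM* is not transcribed.
So MibM is not produced.
With no repressor bound, *yilH* is transcribed.
→ *yilH* is ON in A.
Condition B:
Diaminopimelate is absent, so KepJ is inactive.
Quinate is present, so FenU is active.
Fumarate is absent, so UlmZ is active.
With repressor UlmZ bound, *mibM* is not transcribed.
So MibM is not produced.
With no repressor bound, *yilH* is transcribed.
→ *yilH* is ON in B.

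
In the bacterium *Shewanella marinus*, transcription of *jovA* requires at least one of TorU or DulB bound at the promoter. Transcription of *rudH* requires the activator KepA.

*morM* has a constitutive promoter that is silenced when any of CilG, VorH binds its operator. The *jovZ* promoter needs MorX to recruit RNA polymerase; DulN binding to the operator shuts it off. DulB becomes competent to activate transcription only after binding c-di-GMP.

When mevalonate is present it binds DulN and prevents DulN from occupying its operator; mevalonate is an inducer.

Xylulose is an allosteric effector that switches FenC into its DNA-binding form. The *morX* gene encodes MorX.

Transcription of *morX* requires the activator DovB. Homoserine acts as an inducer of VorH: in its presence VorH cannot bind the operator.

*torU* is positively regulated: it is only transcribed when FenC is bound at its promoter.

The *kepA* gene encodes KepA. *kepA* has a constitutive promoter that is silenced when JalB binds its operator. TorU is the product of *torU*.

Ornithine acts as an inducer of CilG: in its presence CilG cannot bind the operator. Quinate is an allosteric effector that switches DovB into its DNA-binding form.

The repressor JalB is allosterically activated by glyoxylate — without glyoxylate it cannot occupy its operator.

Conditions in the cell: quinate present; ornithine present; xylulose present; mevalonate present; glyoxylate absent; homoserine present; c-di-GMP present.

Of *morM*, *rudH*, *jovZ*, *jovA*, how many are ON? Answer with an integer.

4

Ornithine is present, so CilG is inactive.
Homoserine is present, so VorH is inactive.
With no repressor bound, *morM* is transcribed.
→ *morM* is ON.
Glyoxylate is absent, so JalB is inactive.
With no repressor bound, *kepA* is transcribed.
So KepA is produced and active.
No repressor is bound and KepA is active, so *rudH* is transcribed.
→ *rudH* is ON.
Mevalonate is present, so DulN is inactive.
Quinate is present, so DovB is active.
No repressor is bound and DovB is active, so *morX* is transcribed.
So MorX is produced and active.
No repressor is bound and MorX is active, so *jovZ* is transcribed.
→ *jovZ* is ON.
Xylulose is present, so FenC is active.
No repressor is bound and FenC is active, so *torU* is transcribed.
So TorU is produced and active.
c-di-GMP is present, so DulB is active.
Activator TorU is present, so *jovA* is transcribed.
→ *jovA* is ON.
4 of the 4 genes are transcribed.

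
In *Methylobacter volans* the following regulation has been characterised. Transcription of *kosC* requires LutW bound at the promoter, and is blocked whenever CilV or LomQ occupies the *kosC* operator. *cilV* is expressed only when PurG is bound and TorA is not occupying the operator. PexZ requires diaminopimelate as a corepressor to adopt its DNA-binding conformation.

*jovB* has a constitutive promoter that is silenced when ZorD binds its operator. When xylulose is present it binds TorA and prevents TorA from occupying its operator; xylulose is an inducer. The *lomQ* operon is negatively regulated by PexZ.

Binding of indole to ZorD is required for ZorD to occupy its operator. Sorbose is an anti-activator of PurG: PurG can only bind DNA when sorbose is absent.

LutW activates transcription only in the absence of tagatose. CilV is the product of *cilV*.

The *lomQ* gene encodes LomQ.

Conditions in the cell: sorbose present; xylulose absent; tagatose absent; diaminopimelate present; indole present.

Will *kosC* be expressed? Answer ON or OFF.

Tagatose is absent, so LutW is active.
Sorbose is present, so PurG is inactive.
Xylulose is absent, so TorA is active.
With repressor TorA bound, *cilV* is not transcribed.
So CilV is not produced.
Diaminopimelate is present, so PexZ is active.
With repressor PexZ bound, *lomQ* is not transcribed.
So LomQ is not produced.
No repressor is bound and LutW is active, so *kosC* is transcribed.

ON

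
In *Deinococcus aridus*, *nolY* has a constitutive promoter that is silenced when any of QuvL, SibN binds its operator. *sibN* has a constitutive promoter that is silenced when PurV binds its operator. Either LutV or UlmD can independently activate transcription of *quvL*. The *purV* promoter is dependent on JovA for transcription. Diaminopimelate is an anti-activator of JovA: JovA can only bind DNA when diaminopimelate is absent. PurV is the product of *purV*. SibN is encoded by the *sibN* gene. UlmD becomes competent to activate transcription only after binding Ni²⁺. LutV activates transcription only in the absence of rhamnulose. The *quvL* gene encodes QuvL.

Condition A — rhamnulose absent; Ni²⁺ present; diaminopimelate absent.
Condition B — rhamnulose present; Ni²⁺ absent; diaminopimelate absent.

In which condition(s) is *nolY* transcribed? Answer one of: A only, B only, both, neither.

Condition A:
Rhamnulose is absent, so LutV is active.
Ni²⁺ is present, so UlmD is active.
Activator LutV is present, so *quvL* is transcribed.
So QuvL is produced and active.
Diaminopimelate is absent, so JovA is active.
No repressor is bound and JovA is active, so *purV* is transcribed.
So PurV is produced and active.
With repressor PurV bound, *sibN* is not transcribed.
So SibN is not produced.
With repressor QuvL bound, *nolY* is not transcribed.
→ *nolY* is OFF in A.
Condition B:
Rhamnulose is present, so LutV is inactive.
Ni²⁺ is absent, so UlmD is inactive.
No activator is available at the *quvL* promoter, so *quvL* is not transcribed.
So QuvL is not produced.
Diaminopimelate is absent, so JovA is active.
No repressor is bound and JovA is active, so *purV* is transcribed.
So PurV is produced and active.
With repressor PurV bound, *sibN* is not transcribed.
So SibN is not produced.
With no repressor bound, *nolY* is transcribed.
→ *nolY* is ON in B.

B only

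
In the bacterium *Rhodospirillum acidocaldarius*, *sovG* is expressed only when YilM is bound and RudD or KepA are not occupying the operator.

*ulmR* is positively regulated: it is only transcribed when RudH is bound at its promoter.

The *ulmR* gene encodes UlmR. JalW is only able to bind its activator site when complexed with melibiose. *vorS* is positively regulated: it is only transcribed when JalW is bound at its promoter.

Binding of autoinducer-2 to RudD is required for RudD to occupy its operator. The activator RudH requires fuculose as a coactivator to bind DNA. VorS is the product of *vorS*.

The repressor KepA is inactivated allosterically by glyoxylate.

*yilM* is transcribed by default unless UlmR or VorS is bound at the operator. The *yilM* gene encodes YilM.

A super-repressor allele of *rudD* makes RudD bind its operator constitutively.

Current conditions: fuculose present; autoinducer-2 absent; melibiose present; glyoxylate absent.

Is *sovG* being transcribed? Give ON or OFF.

RudD is constitutively active in this strain.
Fuculose is present, so RudH is active.
No repressor is bound and RudH is active, so *ulmR* is transcribed.
So UlmR is produced and active.
Melibiose is present, so JalW is active.
No repressor is bound and JalW is active, so *vorS* is transcribed.
So VorS is produced and active.
With repressor UlmR bound, *yilM* is not transcribed.
So YilM is not produced.
Glyoxylate is absent, so KepA is active.
With repressor RudD bound, *sovG* is not transcribed.

OFF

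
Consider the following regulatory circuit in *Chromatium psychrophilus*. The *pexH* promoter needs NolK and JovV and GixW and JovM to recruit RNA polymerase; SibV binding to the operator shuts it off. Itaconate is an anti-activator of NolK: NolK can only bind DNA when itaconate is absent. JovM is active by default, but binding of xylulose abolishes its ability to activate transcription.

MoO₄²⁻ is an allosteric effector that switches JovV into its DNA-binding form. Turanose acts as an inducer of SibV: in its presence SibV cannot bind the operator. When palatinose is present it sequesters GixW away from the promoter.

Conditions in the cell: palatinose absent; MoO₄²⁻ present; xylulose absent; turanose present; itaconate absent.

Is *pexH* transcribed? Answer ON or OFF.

ON

Itaconate is absent, so NolK is active.
MoO₄²⁻ is present, so JovV is active.
Palatinose is absent, so GixW is active.
Xylulose is absent, so JovM is active.
Turanose is present, so SibV is inactive.
No repressor is bound and NolK and JovV and GixW and JovM are active, so *pexH* is transcribed.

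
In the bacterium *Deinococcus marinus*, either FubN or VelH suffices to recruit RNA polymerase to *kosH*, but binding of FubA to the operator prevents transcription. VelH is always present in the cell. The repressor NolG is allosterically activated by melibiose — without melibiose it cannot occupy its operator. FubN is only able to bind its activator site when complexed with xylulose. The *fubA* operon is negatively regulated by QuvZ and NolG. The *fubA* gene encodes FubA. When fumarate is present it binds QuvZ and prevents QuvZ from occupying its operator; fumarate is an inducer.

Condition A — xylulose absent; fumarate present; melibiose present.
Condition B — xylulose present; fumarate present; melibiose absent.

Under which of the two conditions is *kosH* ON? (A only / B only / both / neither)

Condition A:
Xylulose is absent, so FubN is inactive.
VelH is produced constitutively and is active.
Fumarate is present, so QuvZ is inactive.
Melibiose is present, so NolG is active.
With repressor NolG bound, *fubA* is not transcribed.
So FubA is not produced.
Activator VelH is present, so *kosH* is transcribed.
→ *kosH* is ON in A.
Condition B:
Xylulose is present, so FubN is active.
VelH is produced constitutively and is active.
Fumarate is present, so QuvZ is inactive.
Melibiose is absent, so NolG is inactive.
With no repressor bound, *fubA* is transcribed.
So FubA is produced and active.
With repressor FubA bound, *kosH* is not transcribed.
→ *kosH* is OFF in B.

A only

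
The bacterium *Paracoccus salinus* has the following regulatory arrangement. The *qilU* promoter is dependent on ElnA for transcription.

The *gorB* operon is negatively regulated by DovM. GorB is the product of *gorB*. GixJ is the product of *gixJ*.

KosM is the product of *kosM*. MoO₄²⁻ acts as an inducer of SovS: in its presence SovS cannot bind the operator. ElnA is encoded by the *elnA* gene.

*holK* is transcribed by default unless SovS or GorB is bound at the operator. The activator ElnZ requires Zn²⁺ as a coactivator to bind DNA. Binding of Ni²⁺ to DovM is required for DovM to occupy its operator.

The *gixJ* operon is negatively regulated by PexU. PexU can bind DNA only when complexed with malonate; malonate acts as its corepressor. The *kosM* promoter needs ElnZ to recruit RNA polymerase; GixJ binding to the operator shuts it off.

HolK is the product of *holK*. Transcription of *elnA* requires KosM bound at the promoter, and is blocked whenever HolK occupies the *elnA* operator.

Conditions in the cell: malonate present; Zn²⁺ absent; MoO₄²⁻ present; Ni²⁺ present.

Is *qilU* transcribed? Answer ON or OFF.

OFF

Malonate is present, so PexU is active.
With repressor PexU bound, *gixJ* is not transcribed.
So GixJ is not produced.
Zn²⁺ is absent, so ElnZ is inactive.
Required activator ElnZ is absent, so *kosM* is not transcribed.
So KosM is not produced.
MoO₄²⁻ is present, so SovS is inactive.
Ni²⁺ is present, so DovM is active.
With repressor DovM bound, *gorB* is not transcribed.
So GorB is not produced.
With no repressor bound, *holK* is transcribed.
So HolK is produced and active.
With repressor HolK bound, *elnA* is not transcribed.
So ElnA is not produced.
Required activator ElnA is absent, so *qilU* is not transcribed.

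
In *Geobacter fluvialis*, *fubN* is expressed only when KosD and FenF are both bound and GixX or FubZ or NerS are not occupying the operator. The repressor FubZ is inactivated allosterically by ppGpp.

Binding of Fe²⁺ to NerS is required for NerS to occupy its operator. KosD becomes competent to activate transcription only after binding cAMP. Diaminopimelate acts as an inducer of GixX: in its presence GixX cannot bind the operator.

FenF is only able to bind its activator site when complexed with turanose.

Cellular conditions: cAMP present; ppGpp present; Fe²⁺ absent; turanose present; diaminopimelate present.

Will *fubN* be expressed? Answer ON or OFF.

ON

Diaminopimelate is present, so GixX is inactive.
ppGpp is present, so FubZ is inactive.
cAMP is present, so KosD is active.
Fe²⁺ is absent, so NerS is inactive.
Turanose is present, so FenF is active.
No repressor is bound and KosD and FenF are active, so *fubN* is transcribed.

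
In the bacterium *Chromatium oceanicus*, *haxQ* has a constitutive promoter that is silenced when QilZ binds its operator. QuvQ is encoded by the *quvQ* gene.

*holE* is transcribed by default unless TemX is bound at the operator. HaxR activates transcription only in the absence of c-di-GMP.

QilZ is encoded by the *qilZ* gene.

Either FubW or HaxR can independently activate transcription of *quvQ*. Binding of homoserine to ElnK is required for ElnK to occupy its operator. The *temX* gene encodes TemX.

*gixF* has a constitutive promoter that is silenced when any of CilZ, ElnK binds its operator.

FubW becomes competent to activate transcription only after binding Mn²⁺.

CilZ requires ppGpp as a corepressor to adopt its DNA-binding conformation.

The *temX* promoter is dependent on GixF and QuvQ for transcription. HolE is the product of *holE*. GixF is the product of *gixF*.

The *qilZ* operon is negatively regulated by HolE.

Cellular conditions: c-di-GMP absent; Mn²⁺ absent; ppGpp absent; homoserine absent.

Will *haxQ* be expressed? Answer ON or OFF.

ppGpp is absent, so CilZ is inactive.
Homoserine is absent, so ElnK is inactive.
With no repressor bound, *gixF* is transcribed.
So GixF is produced and active.
Mn²⁺ is absent, so FubW is inactive.
c-di-GMP is absent, so HaxR is active.
Activator HaxR is present, so *quvQ* is transcribed.
So QuvQ is produced and active.
No repressor is bound and GixF and QuvQ are active, so *temX* is transcribed.
So TemX is produced and active.
With repressor TemX bound, *holE* is not transcribed.
So HolE is not produced.
With no repressor bound, *qilZ* is transcribed.
So QilZ is produced and active.
With repressor QilZ bound, *haxQ* is not transcribed.

OFF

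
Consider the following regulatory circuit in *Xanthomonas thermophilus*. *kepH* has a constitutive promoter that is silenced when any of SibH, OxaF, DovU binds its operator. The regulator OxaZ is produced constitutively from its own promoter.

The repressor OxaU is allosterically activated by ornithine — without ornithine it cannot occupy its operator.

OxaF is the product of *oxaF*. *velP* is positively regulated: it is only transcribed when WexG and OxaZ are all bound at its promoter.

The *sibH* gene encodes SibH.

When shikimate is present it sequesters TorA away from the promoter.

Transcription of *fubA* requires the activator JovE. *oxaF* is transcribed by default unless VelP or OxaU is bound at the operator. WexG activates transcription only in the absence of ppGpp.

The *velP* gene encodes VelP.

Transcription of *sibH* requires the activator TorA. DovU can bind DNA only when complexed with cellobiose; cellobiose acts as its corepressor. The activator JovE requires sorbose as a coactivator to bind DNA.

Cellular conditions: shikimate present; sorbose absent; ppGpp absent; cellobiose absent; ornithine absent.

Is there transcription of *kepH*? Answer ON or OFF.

Shikimate is present, so TorA is inactive.
Required activator TorA is absent, so *sibH* is not transcribed.
So SibH is not produced.
ppGpp is absent, so WexG is active.
OxaZ is produced constitutively and is active.
No repressor is bound and WexG and OxaZ are active, so *velP* is transcribed.
So VelP is produced and active.
Ornithine is absent, so OxaU is inactive.
With repressor VelP bound, *oxaF* is not transcribed.
So OxaF is not produced.
Cellobiose is absent, so DovU is inactive.
With no repressor bound, *kepH* is transcribed.

ON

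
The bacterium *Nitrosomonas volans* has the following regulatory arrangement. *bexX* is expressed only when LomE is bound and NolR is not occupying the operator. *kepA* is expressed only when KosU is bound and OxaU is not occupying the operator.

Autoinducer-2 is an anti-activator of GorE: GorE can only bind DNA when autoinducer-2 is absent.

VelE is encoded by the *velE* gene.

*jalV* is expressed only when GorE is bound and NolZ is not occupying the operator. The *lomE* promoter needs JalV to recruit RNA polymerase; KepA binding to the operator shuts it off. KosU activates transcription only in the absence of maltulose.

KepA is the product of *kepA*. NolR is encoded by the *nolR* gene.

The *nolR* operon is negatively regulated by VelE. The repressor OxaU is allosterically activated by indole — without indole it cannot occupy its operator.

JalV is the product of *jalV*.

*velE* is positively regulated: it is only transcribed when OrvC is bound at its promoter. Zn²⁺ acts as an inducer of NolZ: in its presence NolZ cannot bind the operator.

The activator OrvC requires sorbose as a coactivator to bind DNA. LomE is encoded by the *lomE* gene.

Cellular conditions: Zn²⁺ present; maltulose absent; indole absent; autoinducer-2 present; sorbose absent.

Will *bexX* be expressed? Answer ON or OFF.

OFF

Maltulose is absent, so KosU is active.
Indole is absent, so OxaU is inactive.
No repressor is bound and KosU is active, so *kepA* is transcribed.
So KepA is produced and active.
Autoinducer-2 is present, so GorE is inactive.
Zn²⁺ is present, so NolZ is inactive.
Required activator GorE is absent, so *jalV* is not transcribed.
So JalV is not produced.
With repressor KepA bound, *lomE* is not transcribed.
So LomE is not produced.
Sorbose is absent, so OrvC is inactive.
Required activator OrvC is absent, so *velE* is not transcribed.
So VelE is not produced.
With no repressor bound, *nolR* is transcribed.
So NolR is produced and active.
With repressor NolR bound, *bexX* is not transcribed.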